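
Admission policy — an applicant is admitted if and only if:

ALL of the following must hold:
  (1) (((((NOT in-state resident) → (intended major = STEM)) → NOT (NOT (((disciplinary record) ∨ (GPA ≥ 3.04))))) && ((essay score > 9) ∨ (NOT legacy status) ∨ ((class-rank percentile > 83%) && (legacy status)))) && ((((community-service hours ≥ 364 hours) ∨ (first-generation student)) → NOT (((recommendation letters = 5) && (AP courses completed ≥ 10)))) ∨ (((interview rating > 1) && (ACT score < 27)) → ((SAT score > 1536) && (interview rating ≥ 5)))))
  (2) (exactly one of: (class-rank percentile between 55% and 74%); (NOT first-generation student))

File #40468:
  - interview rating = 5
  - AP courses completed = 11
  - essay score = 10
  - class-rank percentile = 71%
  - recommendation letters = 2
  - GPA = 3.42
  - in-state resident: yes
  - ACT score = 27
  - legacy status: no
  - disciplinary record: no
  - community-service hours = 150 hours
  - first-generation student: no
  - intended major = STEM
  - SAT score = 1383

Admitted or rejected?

Rejected

Atomic conditions:
  NOT in-state resident: yes → false
  intended major = STEM: STEM == STEM is true
  disciplinary record: no → false
  GPA ≥ 3.04: 3.42 ≥ 3.04 is true
  essay score > 9: 10 > 9 is true
  NOT legacy status: no → true
  class-rank percentile > 83%: 71 > 83 is false
  legacy status: no → false
  community-service hours ≥ 364 hours: 150 ≥ 364 is false
  first-generation student: no → false
  recommendation letters = 5: 2 == 5 is false
  AP courses completed ≥ 10: 11 ≥ 10 is true
  interview rating > 1: 5 > 1 is true
  ACT score < 27: 27 < 27 is false
  SAT score > 1536: 1383 > 1536 is false
  interview rating ≥ 5: 5 ≥ 5 is true
  class-rank percentile between 55% and 74%: 71 in [55, 74] is true
  NOT first-generation student: no → true
Combine:
[1.1.1.1] false → true (antecedent false ⇒ implication holds) = true
[1.1.1.2.1.1] false OR true = true
[1.1.1.2.1] NOT true = false
[1.1.1.2] NOT false = true
[1.1.1] true → true = true
[1.1.2.3] false AND false = false
[1.1.2] true OR true OR false = true
[1.1] true AND true = true
[1.2.1.1] false OR false = false
[1.2.1.2.1] false AND true = false
[1.2.1.2] NOT false = true
[1.2.1] false → true (antecedent false ⇒ implication holds) = true
[1.2.2.1] true AND false = false
[1.2.2.2] false AND true = false
[1.2.2] false → false (antecedent false ⇒ implication holds) = true
[1.2] true OR true = true
[1] true AND true = true
[2] exactly-one(true, true) = false
[root] true AND false = false
Overall: false → rejected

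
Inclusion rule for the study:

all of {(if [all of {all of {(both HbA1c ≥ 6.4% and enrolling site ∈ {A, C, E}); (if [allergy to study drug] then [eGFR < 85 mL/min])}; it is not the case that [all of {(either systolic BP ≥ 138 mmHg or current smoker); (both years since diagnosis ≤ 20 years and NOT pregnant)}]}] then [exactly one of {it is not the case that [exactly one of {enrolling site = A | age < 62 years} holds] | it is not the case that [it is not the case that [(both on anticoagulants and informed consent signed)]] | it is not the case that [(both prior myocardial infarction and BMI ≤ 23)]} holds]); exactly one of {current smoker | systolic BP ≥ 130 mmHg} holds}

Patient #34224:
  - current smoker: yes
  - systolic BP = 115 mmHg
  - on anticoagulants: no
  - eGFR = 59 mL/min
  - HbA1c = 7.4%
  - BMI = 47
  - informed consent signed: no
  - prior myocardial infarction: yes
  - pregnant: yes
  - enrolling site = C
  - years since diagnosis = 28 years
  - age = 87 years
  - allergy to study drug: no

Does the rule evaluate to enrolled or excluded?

Excluded

Atomic conditions:
  HbA1c ≥ 6.4%: 7.4 ≥ 6.4 is true
  enrolling site ∈ {A, C, E}: C is in the set → true
  allergy to study drug: no → false
  eGFR < 85 mL/min: 59 < 85 is true
  systolic BP ≥ 138 mmHg: 115 ≥ 138 is false
  current smoker: yes → true
  years since diagnosis ≤ 20 years: 28 ≤ 20 is false
  NOT pregnant: yes → false
  enrolling site = A: C == A is false
  age < 62 years: 87 < 62 is false
  on anticoagulants: no → false
  informed consent signed: no → false
  prior myocardial infarction: yes → true
  BMI ≤ 23: 47 ≤ 23 is false
  systolic BP ≥ 130 mmHg: 115 ≥ 130 is false
Combine:
[1.1.1.1] true AND true = true
[1.1.1.2] false → true (antecedent false ⇒ implication holds) = true
[1.1.1] true AND true = true
[1.1.2.1.1] false OR true = true
[1.1.2.1.2] false AND false = false
[1.1.2.1] true AND false = false
[1.1.2] NOT false = true
[1.1] true AND true = true
[1.2.1.1] exactly-one(false, false) = false
[1.2.1] NOT false = true
[1.2.2.1.1] false AND false = false
[1.2.2.1] NOT false = true
[1.2.2] NOT true = false
[1.2.3.1] true AND false = false
[1.2.3] NOT false = true
[1.2] exactly-one(true, false, true) = false
[1] true → false = false
[2] exactly-one(true, false) = true
[root] false AND true = false
Overall: false → excluded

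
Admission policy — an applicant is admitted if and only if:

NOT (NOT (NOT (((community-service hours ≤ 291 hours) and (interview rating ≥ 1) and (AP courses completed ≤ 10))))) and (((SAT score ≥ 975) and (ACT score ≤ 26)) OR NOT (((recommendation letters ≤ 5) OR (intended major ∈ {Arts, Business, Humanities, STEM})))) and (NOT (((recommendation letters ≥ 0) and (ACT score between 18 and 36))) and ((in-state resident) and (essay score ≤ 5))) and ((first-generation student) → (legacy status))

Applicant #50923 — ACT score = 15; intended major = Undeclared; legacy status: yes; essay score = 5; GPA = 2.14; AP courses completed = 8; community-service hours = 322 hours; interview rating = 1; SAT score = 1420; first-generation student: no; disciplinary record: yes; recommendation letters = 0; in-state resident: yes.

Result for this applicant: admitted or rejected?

Atomic conditions:
  community-service hours ≤ 291 hours: 322 ≤ 291 is false
  interview rating ≥ 1: 1 ≥ 1 is true
  AP courses completed ≤ 10: 8 ≤ 10 is true
  SAT score ≥ 975: 1420 ≥ 975 is true
  ACT score ≤ 26: 15 ≤ 26 is true
  recommendation letters ≤ 5: 0 ≤ 5 is true
  intended major ∈ {Arts, Business, Humanities, STEM}: Undeclared is not in the set → false
  recommendation letters ≥ 0: 0 ≥ 0 is true
  ACT score between 18 and 36: 15 in [18, 36] is false
  in-state resident: yes → true
  essay score ≤ 5: 5 ≤ 5 is true
  first-generation student: no → false
  legacy status: yes → true
Combine:
[1.1.1.1] false AND true AND true = false
[1.1.1] NOT false = true
[1.1] NOT true = false
[1] NOT false = true
[2.1] true AND true = true
[2.2.1] true OR false = true
[2.2] NOT true = false
[2] true OR false = true
[3.1.1] true AND false = false
[3.1] NOT false = true
[3.2] true AND true = true
[3] true AND true = true
[4] false → true (antecedent false ⇒ implication holds) = true
[root] true AND true AND true AND true = true
Overall: true → admitted

Admitted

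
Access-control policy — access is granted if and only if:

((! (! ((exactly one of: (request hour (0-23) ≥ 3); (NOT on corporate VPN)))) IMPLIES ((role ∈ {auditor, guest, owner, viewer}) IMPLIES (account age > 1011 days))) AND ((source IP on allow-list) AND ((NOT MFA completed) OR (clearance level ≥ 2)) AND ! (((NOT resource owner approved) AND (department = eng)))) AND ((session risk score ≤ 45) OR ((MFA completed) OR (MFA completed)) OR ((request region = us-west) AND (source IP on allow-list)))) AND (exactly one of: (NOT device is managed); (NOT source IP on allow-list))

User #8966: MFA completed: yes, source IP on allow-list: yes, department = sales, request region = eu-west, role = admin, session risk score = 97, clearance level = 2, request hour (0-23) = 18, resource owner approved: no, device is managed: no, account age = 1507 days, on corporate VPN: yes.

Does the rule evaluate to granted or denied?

Granted

Atomic conditions:
  request hour (0-23) ≥ 3: 18 ≥ 3 is true
  NOT on corporate VPN: yes → false
  role ∈ {auditor, guest, owner, viewer}: admin is not in the set → false
  account age > 1011 days: 1507 > 1011 is true
  source IP on allow-list: yes → true
  NOT MFA completed: yes → false
  clearance level ≥ 2: 2 ≥ 2 is true
  NOT resource owner approved: no → true
  department = eng: sales == eng is false
  session risk score ≤ 45: 97 ≤ 45 is false
  MFA completed: yes → true
  request region = us-west: eu-west == us-west is false
  NOT device is managed: no → true
  NOT source IP on allow-list: yes → false
Combine:
[1.1.1.1.1] exactly-one(true, false) = true
[1.1.1.1] NOT true = false
[1.1.1] NOT false = true
[1.1.2] false → true (antecedent false ⇒ implication holds) = true
[1.1] true → true = true
[1.2.2] false OR true = true
[1.2.3.1] true AND false = false
[1.2.3] NOT false = true
[1.2] true AND true AND true = true
[1.3.2] true OR true = true
[1.3.3] false AND true = false
[1.3] false OR true OR false = true
[1] true AND true AND true = true
[2] exactly-one(true, false) = true
[root] true AND true = true
Overall: true → granted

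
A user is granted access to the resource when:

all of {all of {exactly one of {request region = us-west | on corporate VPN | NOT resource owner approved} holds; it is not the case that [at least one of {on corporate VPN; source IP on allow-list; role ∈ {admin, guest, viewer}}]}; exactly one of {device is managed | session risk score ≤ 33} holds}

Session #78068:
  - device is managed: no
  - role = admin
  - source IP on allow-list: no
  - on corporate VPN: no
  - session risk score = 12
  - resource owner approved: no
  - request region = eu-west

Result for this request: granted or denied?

Denied

Atomic conditions:
  request region = us-west: eu-west == us-west is false
  on corporate VPN: no → false
  NOT resource owner approved: no → true
  source IP on allow-list: no → false
  role ∈ {admin, guest, viewer}: admin is in the set → true
  device is managed: no → false
  session risk score ≤ 33: 12 ≤ 33 is true
Combine:
[1.1] exactly-one(false, false, true) = true
[1.2.1] false OR false OR true = true
[1.2] NOT true = false
[1] true AND false = false
[2] exactly-one(false, true) = true
[root] false AND true = false
Overall: false → denied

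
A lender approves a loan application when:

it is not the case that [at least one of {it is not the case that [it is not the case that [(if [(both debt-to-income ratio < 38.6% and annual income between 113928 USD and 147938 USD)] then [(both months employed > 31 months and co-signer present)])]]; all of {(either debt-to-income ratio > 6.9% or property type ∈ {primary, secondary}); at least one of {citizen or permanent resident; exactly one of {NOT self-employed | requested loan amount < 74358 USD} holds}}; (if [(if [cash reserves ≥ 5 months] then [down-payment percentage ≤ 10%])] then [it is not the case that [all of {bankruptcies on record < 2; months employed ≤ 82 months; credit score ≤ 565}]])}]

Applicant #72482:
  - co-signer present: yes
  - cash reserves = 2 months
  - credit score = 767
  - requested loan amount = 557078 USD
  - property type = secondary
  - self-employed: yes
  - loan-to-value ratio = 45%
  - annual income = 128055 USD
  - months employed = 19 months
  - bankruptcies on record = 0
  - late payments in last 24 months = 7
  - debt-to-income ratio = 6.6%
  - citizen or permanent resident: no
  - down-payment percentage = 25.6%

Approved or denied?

Denied

Atomic conditions:
  debt-to-income ratio < 38.6%: 6.6 < 38.6 is true
  annual income between 113928 USD and 147938 USD: 128055 in [113928, 147938] is true
  months employed > 31 months: 19 > 31 is false
  co-signer present: yes → true
  debt-to-income ratio > 6.9%: 6.6 > 6.9 is false
  property type ∈ {primary, secondary}: secondary is in the set → true
  citizen or permanent resident: no → false
  NOT self-employed: yes → false
  requested loan amount < 74358 USD: 557078 < 74358 is false
  cash reserves ≥ 5 months: 2 ≥ 5 is false
  down-payment percentage ≤ 10%: 25.6 ≤ 10 is false
  bankruptcies on record < 2: 0 < 2 is true
  months employed ≤ 82 months: 19 ≤ 82 is true
  credit score ≤ 565: 767 ≤ 565 is false
Combine:
[1.1.1.1.1] true AND true = true
[1.1.1.1.2] false AND true = false
[1.1.1.1] true → false = false
[1.1.1] NOT false = true
[1.1] NOT true = false
[1.2.1] false OR true = true
[1.2.2.2] exactly-one(false, false) = false
[1.2.2] false OR false = false
[1.2] true AND false = false
[1.3.1] false → false (antecedent false ⇒ implication holds) = true
[1.3.2.1] true AND true AND false = false
[1.3.2] NOT false = true
[1.3] true → true = true
[1] false OR false OR true = true
[root] NOT true = false
Overall: false → denied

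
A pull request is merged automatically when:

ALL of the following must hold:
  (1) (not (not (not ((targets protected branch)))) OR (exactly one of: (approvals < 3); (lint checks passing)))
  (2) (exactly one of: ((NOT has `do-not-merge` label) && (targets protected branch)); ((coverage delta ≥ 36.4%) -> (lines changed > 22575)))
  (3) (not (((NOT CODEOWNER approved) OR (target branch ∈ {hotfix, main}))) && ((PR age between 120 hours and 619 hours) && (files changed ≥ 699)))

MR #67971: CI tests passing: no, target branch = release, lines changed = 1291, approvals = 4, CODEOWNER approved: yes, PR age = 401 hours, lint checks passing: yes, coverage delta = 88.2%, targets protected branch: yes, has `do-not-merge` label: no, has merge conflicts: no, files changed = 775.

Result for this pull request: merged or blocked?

Atomic conditions:
  targets protected branch: yes → true
  approvals < 3: 4 < 3 is false
  lint checks passing: yes → true
  NOT has `do-not-merge` label: no → true
  coverage delta ≥ 36.4%: 88.2 ≥ 36.4 is true
  lines changed > 22575: 1291 > 22575 is false
  NOT CODEOWNER approved: yes → false
  target branch ∈ {hotfix, main}: release is not in the set → false
  PR age between 120 hours and 619 hours: 401 in [120, 619] is true
  files changed ≥ 699: 775 ≥ 699 is true
Combine:
[1.1.1.1] NOT true = false
[1.1.1] NOT false = true
[1.1] NOT true = false
[1.2] exactly-one(false, true) = true
[1] false OR true = true
[2.1] true AND true = true
[2.2] true → false = false
[2] exactly-one(true, false) = true
[3.1.1] false OR false = false
[3.1] NOT false = true
[3.2] true AND true = true
[3] true AND true = true
[root] true AND true AND true = true
Overall: true → merged

Merged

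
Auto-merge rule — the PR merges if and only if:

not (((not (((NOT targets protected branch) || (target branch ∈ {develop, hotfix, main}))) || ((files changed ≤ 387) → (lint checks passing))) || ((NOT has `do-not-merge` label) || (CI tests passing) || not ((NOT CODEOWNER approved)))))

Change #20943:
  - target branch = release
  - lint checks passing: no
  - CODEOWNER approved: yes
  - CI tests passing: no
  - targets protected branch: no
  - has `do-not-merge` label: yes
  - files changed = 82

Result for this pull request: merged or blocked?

Blocked

Atomic conditions:
  NOT targets protected branch: no → true
  target branch ∈ {develop, hotfix, main}: release is not in the set → false
  files changed ≤ 387: 82 ≤ 387 is true
  lint checks passing: no → false
  NOT has `do-not-merge` label: yes → false
  CI tests passing: no → false
  NOT CODEOWNER approved: yes → false
Combine:
[1.1.1.1] true OR false = true
[1.1.1] NOT true = false
[1.1.2] true → false = false
[1.1] false OR false = false
[1.2.3] NOT false = true
[1.2] false OR false OR true = true
[1] false OR true = true
[root] NOT true = false
Overall: false → blocked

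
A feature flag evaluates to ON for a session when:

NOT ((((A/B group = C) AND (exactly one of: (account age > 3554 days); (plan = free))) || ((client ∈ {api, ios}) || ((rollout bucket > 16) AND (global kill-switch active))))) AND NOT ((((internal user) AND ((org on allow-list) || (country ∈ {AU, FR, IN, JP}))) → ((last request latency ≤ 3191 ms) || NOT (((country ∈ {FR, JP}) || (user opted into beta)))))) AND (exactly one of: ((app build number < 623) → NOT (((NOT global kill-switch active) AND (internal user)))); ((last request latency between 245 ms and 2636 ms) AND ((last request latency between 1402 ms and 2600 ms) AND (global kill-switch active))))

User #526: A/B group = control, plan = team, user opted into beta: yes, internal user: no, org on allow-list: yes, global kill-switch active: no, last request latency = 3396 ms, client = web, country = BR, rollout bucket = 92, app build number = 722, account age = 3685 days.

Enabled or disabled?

Disabled

Atomic conditions:
  A/B group = C: control == C is false
  account age > 3554 days: 3685 > 3554 is true
  plan = free: team == free is false
  client ∈ {api, ios}: web is not in the set → false
  rollout bucket > 16: 92 > 16 is true
  global kill-switch active: no → false
  internal user: no → false
  org on allow-list: yes → true
  country ∈ {AU, FR, IN, JP}: BR is not in the set → false
  last request latency ≤ 3191 ms: 3396 ≤ 3191 is false
  country ∈ {FR, JP}: BR is not in the set → false
  user opted into beta: yes → true
  app build number < 623: 722 < 623 is false
  NOT global kill-switch active: no → true
  last request latency between 245 ms and 2636 ms: 3396 in [245, 2636] is false
  last request latency between 1402 ms and 2600 ms: 3396 in [1402, 2600] is false
Combine:
[1.1.1.2] exactly-one(true, false) = true
[1.1.1] false AND true = false
[1.1.2.2] true AND false = false
[1.1.2] false OR false = false
[1.1] false OR false = false
[1] NOT false = true
[2.1.1.2] true OR false = true
[2.1.1] false AND true = false
[2.1.2.2.1] false OR true = true
[2.1.2.2] NOT true = false
[2.1.2] false OR false = false
[2.1] false → false (antecedent false ⇒ implication holds) = true
[2] NOT true = false
[3.1.2.1] true AND false = false
[3.1.2] NOT false = true
[3.1] false → true (antecedent false ⇒ implication holds) = true
[3.2.2] false AND false = false
[3.2] false AND false = false
[3] exactly-one(true, false) = true
[root] true AND false AND true = false
Overall: false → disabled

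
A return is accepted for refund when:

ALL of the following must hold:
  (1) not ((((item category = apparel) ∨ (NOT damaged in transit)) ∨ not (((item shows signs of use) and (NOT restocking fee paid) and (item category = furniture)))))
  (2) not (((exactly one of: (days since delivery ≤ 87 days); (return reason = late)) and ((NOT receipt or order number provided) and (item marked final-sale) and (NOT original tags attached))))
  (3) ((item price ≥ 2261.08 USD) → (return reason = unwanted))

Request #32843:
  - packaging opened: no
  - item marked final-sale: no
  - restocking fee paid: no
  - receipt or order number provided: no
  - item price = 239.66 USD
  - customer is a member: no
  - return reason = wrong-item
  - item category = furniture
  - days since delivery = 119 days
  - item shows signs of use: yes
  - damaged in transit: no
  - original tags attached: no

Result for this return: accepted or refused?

Atomic conditions:
  item category = apparel: furniture == apparel is false
  NOT damaged in transit: no → true
  item shows signs of use: yes → true
  NOT restocking fee paid: no → true
  item category = furniture: furniture == furniture is true
  days since delivery ≤ 87 days: 119 ≤ 87 is false
  return reason = late: wrong-item == late is false
  NOT receipt or order number provided: no → true
  item marked final-sale: no → false
  NOT original tags attached: no → true
  item price ≥ 2261.08 USD: 239.66 ≥ 2261.08 is false
  return reason = unwanted: wrong-item == unwanted is false
Combine:
[1.1.1] false OR true = true
[1.1.2.1] true AND true AND true = true
[1.1.2] NOT true = false
[1.1] true OR false = true
[1] NOT true = false
[2.1.1] exactly-one(false, false) = false
[2.1.2] true AND false AND true = false
[2.1] false AND false = false
[2] NOT false = true
[3] false → false (antecedent false ⇒ implication holds) = true
[root] false AND true AND true = false
Overall: false → refused

Refused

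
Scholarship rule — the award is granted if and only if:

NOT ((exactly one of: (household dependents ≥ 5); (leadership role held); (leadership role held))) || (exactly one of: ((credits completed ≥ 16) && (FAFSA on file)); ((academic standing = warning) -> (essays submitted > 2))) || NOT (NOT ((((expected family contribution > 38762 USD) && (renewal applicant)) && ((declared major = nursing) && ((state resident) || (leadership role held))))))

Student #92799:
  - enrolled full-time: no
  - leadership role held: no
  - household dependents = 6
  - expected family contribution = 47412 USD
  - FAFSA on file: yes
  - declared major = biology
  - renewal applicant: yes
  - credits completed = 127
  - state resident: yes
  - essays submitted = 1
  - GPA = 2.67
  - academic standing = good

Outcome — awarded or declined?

Declined

Atomic conditions:
  household dependents ≥ 5: 6 ≥ 5 is true
  leadership role held: no → false
  credits completed ≥ 16: 127 ≥ 16 is true
  FAFSA on file: yes → true
  academic standing = warning: good == warning is false
  essays submitted > 2: 1 > 2 is false
  expected family contribution > 38762 USD: 47412 > 38762 is true
  renewal applicant: yes → true
  declared major = nursing: biology == nursing is false
  state resident: yes → true
Combine:
[1.1] exactly-one(true, false, false) = true
[1] NOT true = false
[2.1] true AND true = true
[2.2] false → false (antecedent false ⇒ implication holds) = true
[2] exactly-one(true, true) = false
[3.1.1.1] true AND true = true
[3.1.1.2.2] true OR false = true
[3.1.1.2] false AND true = false
[3.1.1] true AND false = false
[3.1] NOT false = true
[3] NOT true = false
[root] false OR false OR false = false
Overall: false → declined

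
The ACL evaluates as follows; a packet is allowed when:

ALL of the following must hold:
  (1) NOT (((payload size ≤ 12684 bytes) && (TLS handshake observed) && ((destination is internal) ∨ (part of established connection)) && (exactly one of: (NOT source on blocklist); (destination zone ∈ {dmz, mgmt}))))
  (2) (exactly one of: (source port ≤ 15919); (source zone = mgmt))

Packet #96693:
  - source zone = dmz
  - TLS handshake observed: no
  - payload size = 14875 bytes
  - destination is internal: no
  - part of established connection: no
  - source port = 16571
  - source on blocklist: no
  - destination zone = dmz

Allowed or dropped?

Atomic conditions:
  payload size ≤ 12684 bytes: 14875 ≤ 12684 is false
  TLS handshake observed: no → false
  destination is internal: no → false
  part of established connection: no → false
  NOT source on blocklist: no → true
  destination zone ∈ {dmz, mgmt}: dmz is in the set → true
  source port ≤ 15919: 16571 ≤ 15919 is false
  source zone = mgmt: dmz == mgmt is false
Combine:
[1.1.3] false OR false = false
[1.1.4] exactly-one(true, true) = false
[1.1] false AND false AND false AND false = false
[1] NOT false = true
[2] exactly-one(false, false) = false
[root] true AND false = false
Overall: false → dropped

Dropped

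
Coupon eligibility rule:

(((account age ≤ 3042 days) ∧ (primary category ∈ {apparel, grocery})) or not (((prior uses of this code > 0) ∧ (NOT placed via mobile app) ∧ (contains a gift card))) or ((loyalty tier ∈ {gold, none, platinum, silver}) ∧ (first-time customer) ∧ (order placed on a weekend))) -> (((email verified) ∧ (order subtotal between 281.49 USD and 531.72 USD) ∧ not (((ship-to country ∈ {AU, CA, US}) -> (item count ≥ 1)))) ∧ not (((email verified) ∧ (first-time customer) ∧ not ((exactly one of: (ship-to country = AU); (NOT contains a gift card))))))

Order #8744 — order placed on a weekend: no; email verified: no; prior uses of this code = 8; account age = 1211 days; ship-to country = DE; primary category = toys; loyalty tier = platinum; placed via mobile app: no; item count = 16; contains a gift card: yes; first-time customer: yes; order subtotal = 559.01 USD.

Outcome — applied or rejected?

Atomic conditions:
  account age ≤ 3042 days: 1211 ≤ 3042 is true
  primary category ∈ {apparel, grocery}: toys is not in the set → false
  prior uses of this code > 0: 8 > 0 is true
  NOT placed via mobile app: no → true
  contains a gift card: yes → true
  loyalty tier ∈ {gold, none, platinum, silver}: platinum is in the set → true
  first-time customer: yes → true
  order placed on a weekend: no → false
  email verified: no → false
  order subtotal between 281.49 USD and 531.72 USD: 559.01 in [281.49, 531.72] is false
  ship-to country ∈ {AU, CA, US}: DE is not in the set → false
  item count ≥ 1: 16 ≥ 1 is true
  ship-to country = AU: DE == AU is false
  NOT contains a gift card: yes → false
Combine:
[1.1] true AND false = false
[1.2.1] true AND true AND true = true
[1.2] NOT true = false
[1.3] true AND true AND false = false
[1] false OR false OR false = false
[2.1.3.1] false → true (antecedent false ⇒ implication holds) = true
[2.1.3] NOT true = false
[2.1] false AND false AND false = false
[2.2.1.3.1] exactly-one(false, false) = false
[2.2.1.3] NOT false = true
[2.2.1] false AND true AND true = false
[2.2] NOT false = true
[2] false AND true = false
[root] false → false (antecedent false ⇒ implication holds) = true
Overall: true → applied

Applied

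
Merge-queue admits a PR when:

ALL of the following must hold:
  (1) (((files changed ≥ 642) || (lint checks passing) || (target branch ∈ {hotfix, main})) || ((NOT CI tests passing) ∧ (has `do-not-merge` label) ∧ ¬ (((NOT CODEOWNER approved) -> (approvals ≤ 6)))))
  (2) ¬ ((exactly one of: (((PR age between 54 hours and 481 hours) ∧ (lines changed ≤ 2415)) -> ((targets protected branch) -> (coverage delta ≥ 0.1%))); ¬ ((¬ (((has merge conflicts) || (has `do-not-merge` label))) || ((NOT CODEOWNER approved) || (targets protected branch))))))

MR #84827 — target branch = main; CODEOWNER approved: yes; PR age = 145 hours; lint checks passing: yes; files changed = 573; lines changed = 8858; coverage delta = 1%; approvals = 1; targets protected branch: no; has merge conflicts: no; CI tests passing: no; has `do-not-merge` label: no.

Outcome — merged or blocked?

Blocked

Atomic conditions:
  files changed ≥ 642: 573 ≥ 642 is false
  lint checks passing: yes → true
  target branch ∈ {hotfix, main}: main is in the set → true
  NOT CI tests passing: no → true
  has `do-not-merge` label: no → false
  NOT CODEOWNER approved: yes → false
  approvals ≤ 6: 1 ≤ 6 is true
  PR age between 54 hours and 481 hours: 145 in [54, 481] is true
  lines changed ≤ 2415: 8858 ≤ 2415 is false
  targets protected branch: no → false
  coverage delta ≥ 0.1%: 1 ≥ 0.1 is true
  has merge conflicts: no → false
Combine:
[1.1] false OR true OR true = true
[1.2.3.1] false → true (antecedent false ⇒ implication holds) = true
[1.2.3] NOT true = false
[1.2] true AND false AND false = false
[1] true OR false = true
[2.1.1.1] true AND false = false
[2.1.1.2] false → true (antecedent false ⇒ implication holds) = true
[2.1.1] false → true (antecedent false ⇒ implication holds) = true
[2.1.2.1.1.1] false OR false = false
[2.1.2.1.1] NOT false = true
[2.1.2.1.2] false OR false = false
[2.1.2.1] true OR false = true
[2.1.2] NOT true = false
[2.1] exactly-one(true, false) = true
[2] NOT true = false
[root] true AND false = false
Overall: false → blocked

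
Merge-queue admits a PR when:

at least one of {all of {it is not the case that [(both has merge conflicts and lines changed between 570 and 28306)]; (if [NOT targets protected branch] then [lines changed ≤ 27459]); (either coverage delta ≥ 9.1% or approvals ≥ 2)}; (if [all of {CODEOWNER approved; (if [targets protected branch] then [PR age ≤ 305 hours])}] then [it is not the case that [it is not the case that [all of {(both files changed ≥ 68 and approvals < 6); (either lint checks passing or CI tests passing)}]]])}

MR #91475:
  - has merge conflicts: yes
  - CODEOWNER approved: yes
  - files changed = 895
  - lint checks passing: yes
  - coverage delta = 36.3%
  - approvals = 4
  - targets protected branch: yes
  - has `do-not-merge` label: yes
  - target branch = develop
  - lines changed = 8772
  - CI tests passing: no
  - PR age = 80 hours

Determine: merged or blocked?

Merged

Atomic conditions:
  has merge conflicts: yes → true
  lines changed between 570 and 28306: 8772 in [570, 28306] is true
  NOT targets protected branch: yes → false
  lines changed ≤ 27459: 8772 ≤ 27459 is true
  coverage delta ≥ 9.1%: 36.3 ≥ 9.1 is true
  approvals ≥ 2: 4 ≥ 2 is true
  CODEOWNER approved: yes → true
  targets protected branch: yes → true
  PR age ≤ 305 hours: 80 ≤ 305 is true
  files changed ≥ 68: 895 ≥ 68 is true
  approvals < 6: 4 < 6 is true
  lint checks passing: yes → true
  CI tests passing: no → false
Combine:
[1.1.1] true AND true = true
[1.1] NOT true = false
[1.2] false → true (antecedent false ⇒ implication holds) = true
[1.3] true OR true = true
[1] false AND true AND true = false
[2.1.2] true → true = true
[2.1] true AND true = true
[2.2.1.1.1] true AND true = true
[2.2.1.1.2] true OR false = true
[2.2.1.1] true AND true = true
[2.2.1] NOT true = false
[2.2] NOT false = true
[2] true → true = true
[root] false OR true = true
Overall: true → merged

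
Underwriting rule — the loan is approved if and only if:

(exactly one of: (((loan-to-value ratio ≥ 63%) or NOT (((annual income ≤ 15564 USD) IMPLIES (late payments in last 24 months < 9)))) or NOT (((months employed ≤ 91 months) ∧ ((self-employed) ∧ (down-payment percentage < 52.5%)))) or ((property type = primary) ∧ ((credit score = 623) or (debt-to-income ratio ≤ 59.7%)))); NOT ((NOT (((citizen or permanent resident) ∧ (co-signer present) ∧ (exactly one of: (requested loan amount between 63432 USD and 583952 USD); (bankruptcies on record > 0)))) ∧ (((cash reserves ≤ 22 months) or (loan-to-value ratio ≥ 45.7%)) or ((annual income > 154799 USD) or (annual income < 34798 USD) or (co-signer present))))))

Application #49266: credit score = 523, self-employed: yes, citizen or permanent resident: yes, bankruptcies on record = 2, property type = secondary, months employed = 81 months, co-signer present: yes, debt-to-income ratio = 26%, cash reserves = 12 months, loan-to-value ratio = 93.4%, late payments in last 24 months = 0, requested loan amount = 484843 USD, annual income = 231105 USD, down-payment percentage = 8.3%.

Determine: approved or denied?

Atomic conditions:
  loan-to-value ratio ≥ 63%: 93.4 ≥ 63 is true
  annual income ≤ 15564 USD: 231105 ≤ 15564 is false
  late payments in last 24 months < 9: 0 < 9 is true
  months employed ≤ 91 months: 81 ≤ 91 is true
  self-employed: yes → true
  down-payment percentage < 52.5%: 8.3 < 52.5 is true
  property type = primary: secondary == primary is false
  credit score = 623: 523 == 623 is false
  debt-to-income ratio ≤ 59.7%: 26 ≤ 59.7 is true
  citizen or permanent resident: yes → true
  co-signer present: yes → true
  requested loan amount between 63432 USD and 583952 USD: 484843 in [63432, 583952] is true
  bankruptcies on record > 0: 2 > 0 is true
  cash reserves ≤ 22 months: 12 ≤ 22 is true
  loan-to-value ratio ≥ 45.7%: 93.4 ≥ 45.7 is true
  annual income > 154799 USD: 231105 > 154799 is true
  annual income < 34798 USD: 231105 < 34798 is false
Combine:
[1.1.2.1] false → true (antecedent false ⇒ implication holds) = true
[1.1.2] NOT true = false
[1.1] true OR false = true
[1.2.1.2] true AND true = true
[1.2.1] true AND true = true
[1.2] NOT true = false
[1.3.2] false OR true = true
[1.3] false AND true = false
[1] true OR false OR false = true
[2.1.1.1.3] exactly-one(true, true) = false
[2.1.1.1] true AND true AND false = false
[2.1.1] NOT false = true
[2.1.2.1] true OR true = true
[2.1.2.2] true OR false OR true = true
[2.1.2] true OR true = true
[2.1] true AND true = true
[2] NOT true = false
[root] exactly-one(true, false) = true
Overall: true → approved

Approved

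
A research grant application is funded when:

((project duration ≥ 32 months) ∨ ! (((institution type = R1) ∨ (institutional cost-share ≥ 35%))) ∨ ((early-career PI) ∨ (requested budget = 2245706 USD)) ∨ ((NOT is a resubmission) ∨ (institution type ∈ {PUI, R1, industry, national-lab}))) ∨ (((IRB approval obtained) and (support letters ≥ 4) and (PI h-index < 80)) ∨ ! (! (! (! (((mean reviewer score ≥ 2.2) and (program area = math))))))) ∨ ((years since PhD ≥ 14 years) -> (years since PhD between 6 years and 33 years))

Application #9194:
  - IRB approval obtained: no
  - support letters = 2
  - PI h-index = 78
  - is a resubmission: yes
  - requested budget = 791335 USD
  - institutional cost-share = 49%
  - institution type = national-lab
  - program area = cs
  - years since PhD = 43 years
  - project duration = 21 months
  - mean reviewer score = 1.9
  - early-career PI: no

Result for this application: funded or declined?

Atomic conditions:
  project duration ≥ 32 months: 21 ≥ 32 is false
  institution type = R1: national-lab == R1 is false
  institutional cost-share ≥ 35%: 49 ≥ 35 is true
  early-career PI: no → false
  requested budget = 2245706 USD: 791335 == 2245706 is false
  NOT is a resubmission: yes → false
  institution type ∈ {PUI, R1, industry, national-lab}: national-lab is in the set → true
  IRB approval obtained: no → false
  support letters ≥ 4: 2 ≥ 4 is false
  PI h-index < 80: 78 < 80 is true
  mean reviewer score ≥ 2.2: 1.9 ≥ 2.2 is false
  program area = math: cs == math is false
  years since PhD ≥ 14 years: 43 ≥ 14 is true
  years since PhD between 6 years and 33 years: 43 in [6, 33] is false
Combine:
[1.2.1] false OR true = true
[1.2] NOT true = false
[1.3] false OR false = false
[1.4] false OR true = true
[1] false OR false OR false OR true = true
[2.1] false AND false AND true = false
[2.2.1.1.1.1] false AND false = false
[2.2.1.1.1] NOT false = true
[2.2.1.1] NOT true = false
[2.2.1] NOT false = true
[2.2] NOT true = false
[2] false OR false = false
[3] true → false = false
[root] true OR false OR false = true
Overall: true → funded

Funded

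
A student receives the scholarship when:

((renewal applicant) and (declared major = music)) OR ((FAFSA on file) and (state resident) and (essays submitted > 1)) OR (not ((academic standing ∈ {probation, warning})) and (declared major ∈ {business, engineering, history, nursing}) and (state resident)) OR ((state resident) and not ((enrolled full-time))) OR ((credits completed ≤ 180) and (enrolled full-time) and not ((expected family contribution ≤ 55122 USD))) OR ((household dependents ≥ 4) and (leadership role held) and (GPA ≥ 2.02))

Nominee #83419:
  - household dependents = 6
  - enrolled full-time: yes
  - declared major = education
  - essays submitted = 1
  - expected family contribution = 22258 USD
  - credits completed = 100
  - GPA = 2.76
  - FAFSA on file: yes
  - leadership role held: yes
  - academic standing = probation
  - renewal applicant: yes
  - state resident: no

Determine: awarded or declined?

Atomic conditions:
  renewal applicant: yes → true
  declared major = music: education == music is false
  FAFSA on file: yes → true
  state resident: no → false
  essays submitted > 1: 1 > 1 is false
  academic standing ∈ {probation, warning}: probation is in the set → true
  declared major ∈ {business, engineering, history, nursing}: education is not in the set → false
  enrolled full-time: yes → true
  credits completed ≤ 180: 100 ≤ 180 is true
  expected family contribution ≤ 55122 USD: 22258 ≤ 55122 is true
  household dependents ≥ 4: 6 ≥ 4 is true
  leadership role held: yes → true
  GPA ≥ 2.02: 2.76 ≥ 2.02 is true
Combine:
[1] true AND false = false
[2] true AND false AND false = false
[3.1] NOT true = false
[3] false AND false AND false = false
[4.2] NOT true = false
[4] false AND false = false
[5.3] NOT true = false
[5] true AND true AND false = false
[6] true AND true AND true = true
[root] false OR false OR false OR false OR false OR true = true
Overall: true → awarded

Awarded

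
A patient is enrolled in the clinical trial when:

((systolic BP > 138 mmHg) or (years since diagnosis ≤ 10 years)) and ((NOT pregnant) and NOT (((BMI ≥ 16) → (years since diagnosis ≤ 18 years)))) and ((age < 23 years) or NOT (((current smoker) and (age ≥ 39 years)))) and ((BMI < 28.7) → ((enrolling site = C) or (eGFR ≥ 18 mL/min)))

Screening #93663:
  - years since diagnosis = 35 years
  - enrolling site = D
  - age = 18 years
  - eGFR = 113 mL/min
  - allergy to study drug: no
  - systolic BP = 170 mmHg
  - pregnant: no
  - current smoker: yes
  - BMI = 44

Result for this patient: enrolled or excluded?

Enrolled

Atomic conditions:
  systolic BP > 138 mmHg: 170 > 138 is true
  years since diagnosis ≤ 10 years: 35 ≤ 10 is false
  NOT pregnant: no → true
  BMI ≥ 16: 44 ≥ 16 is true
  years since diagnosis ≤ 18 years: 35 ≤ 18 is false
  age < 23 years: 18 < 23 is true
  current smoker: yes → true
  age ≥ 39 years: 18 ≥ 39 is false
  BMI < 28.7: 44 < 28.7 is false
  enrolling site = C: D == C is false
  eGFR ≥ 18 mL/min: 113 ≥ 18 is true
Combine:
[1] true OR false = true
[2.2.1] true → false = false
[2.2] NOT false = true
[2] true AND true = true
[3.2.1] true AND false = false
[3.2] NOT false = true
[3] true OR true = true
[4.2] false OR true = true
[4] false → true (antecedent false ⇒ implication holds) = true
[root] true AND true AND true AND true = true
Overall: true → enrolled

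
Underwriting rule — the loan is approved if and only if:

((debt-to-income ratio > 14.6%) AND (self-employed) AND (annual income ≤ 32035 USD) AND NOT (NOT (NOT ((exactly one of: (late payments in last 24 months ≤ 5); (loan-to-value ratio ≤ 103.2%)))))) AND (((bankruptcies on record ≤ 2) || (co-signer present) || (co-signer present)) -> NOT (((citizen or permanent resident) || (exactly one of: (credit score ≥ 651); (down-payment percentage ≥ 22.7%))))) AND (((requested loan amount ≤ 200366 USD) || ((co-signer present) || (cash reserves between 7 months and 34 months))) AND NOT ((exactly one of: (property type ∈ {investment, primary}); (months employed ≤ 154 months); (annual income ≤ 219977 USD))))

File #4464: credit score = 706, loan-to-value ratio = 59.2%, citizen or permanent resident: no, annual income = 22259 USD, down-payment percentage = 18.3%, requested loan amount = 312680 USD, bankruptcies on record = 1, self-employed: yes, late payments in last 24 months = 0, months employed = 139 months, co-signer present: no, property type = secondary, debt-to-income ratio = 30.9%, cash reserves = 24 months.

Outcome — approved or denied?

Atomic conditions:
  debt-to-income ratio > 14.6%: 30.9 > 14.6 is true
  self-employed: yes → true
  annual income ≤ 32035 USD: 22259 ≤ 32035 is true
  late payments in last 24 months ≤ 5: 0 ≤ 5 is true
  loan-to-value ratio ≤ 103.2%: 59.2 ≤ 103.2 is true
  bankruptcies on record ≤ 2: 1 ≤ 2 is true
  co-signer present: no → false
  citizen or permanent resident: no → false
  credit score ≥ 651: 706 ≥ 651 is true
  down-payment percentage ≥ 22.7%: 18.3 ≥ 22.7 is false
  requested loan amount ≤ 200366 USD: 312680 ≤ 200366 is false
  cash reserves between 7 months and 34 months: 24 in [7, 34] is true
  property type ∈ {investment, primary}: secondary is not in the set → false
  months employed ≤ 154 months: 139 ≤ 154 is true
  annual income ≤ 219977 USD: 22259 ≤ 219977 is true
Combine:
[1.4.1.1.1] exactly-one(true, true) = false
[1.4.1.1] NOT false = true
[1.4.1] NOT true = false
[1.4] NOT false = true
[1] true AND true AND true AND true = true
[2.1] true OR false OR false = true
[2.2.1.2] exactly-one(true, false) = true
[2.2.1] false OR true = true
[2.2] NOT true = false
[2] true → false = false
[3.1.2] false OR true = true
[3.1] false OR true = true
[3.2.1] exactly-one(false, true, true) = false
[3.2] NOT false = true
[3] true AND true = true
[root] true AND false AND true = false
Overall: false → denied

Denied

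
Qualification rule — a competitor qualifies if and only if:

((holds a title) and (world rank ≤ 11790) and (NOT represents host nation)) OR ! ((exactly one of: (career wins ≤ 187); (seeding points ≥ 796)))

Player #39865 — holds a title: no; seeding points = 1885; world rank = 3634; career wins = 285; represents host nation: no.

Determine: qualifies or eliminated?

Atomic conditions:
  holds a title: no → false
  world rank ≤ 11790: 3634 ≤ 11790 is true
  NOT represents host nation: no → true
  career wins ≤ 187: 285 ≤ 187 is false
  seeding points ≥ 796: 1885 ≥ 796 is true
Combine:
[1] false AND true AND true = false
[2.1] exactly-one(false, true) = true
[2] NOT true = false
[root] false OR false = false
Overall: false → eliminated

Eliminated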